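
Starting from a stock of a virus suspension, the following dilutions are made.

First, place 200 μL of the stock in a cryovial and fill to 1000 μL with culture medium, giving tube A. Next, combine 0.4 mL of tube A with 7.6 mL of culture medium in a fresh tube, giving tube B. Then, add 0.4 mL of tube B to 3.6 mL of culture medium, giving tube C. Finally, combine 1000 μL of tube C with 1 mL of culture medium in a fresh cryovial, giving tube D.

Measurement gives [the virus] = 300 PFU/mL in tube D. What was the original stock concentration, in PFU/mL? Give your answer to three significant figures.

6.00 × 10^5 PFU/mL

Step 1: 200 μL brought to 1000 μL → factor 1000/200 = 5
Step 2: 0.4 mL + 7.6 mL = 8 mL total → factor 8/0.4 = 20
Step 3: 0.4 mL + 3.6 mL = 4 mL total → factor 4/0.4 = 10
Step 4: 1000 μL + 1 mL = 2000 μL total → factor 2000/1000 = 2
Overall dilution factor = 5 × 20 × 10 × 2 = 2000
Stock = 300 PFU/mL × 2000 = 6.00 × 10^5 PFU/mL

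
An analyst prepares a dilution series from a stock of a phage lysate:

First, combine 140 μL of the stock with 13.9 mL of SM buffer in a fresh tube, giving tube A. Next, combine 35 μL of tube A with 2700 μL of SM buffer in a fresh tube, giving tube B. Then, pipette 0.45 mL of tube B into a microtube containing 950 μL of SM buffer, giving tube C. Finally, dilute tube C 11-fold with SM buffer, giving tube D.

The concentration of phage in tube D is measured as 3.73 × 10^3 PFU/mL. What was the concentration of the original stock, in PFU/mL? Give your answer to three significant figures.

1.00 × 10^9 PFU/mL

Step 1: 140 μL + 13.9 mL = 14040 μL total → factor 14040/140 = 100.29
Step 2: 35 μL + 2700 μL = 2735 μL total → factor 2735/35 = 78.143
Step 3: 0.45 mL + 950 μL = 1.4 mL total → factor 1.4/0.45 = 3.1111
Step 4: 11-fold → factor 11
Overall dilution factor = 100.29 × 78.143 × 3.1111 × 11 = 2.6819 × 10^5
Stock = 3.73 × 10^3 PFU/mL × 2.6819 × 10^5 = 1.00 × 10^9 PFU/mL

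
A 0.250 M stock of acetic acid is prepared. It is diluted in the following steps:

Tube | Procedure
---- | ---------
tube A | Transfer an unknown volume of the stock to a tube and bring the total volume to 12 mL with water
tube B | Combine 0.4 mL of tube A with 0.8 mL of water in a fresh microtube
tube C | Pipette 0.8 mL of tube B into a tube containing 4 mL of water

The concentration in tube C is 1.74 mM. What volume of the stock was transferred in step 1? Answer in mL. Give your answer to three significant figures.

Step 1: v brought to 12 mL → factor = 12 mL/v
Step 2: 0.4 mL + 0.8 mL = 1.2 mL total → factor 1.2/0.4 = 3
Step 3: 0.8 mL + 4 mL = 4.8 mL total → factor 4.8/0.8 = 6
Product of known-step factors = 18
Overall factor = 0.250 M / (1.74 mM) = 143.68
Step-1 factor = 143.68 / 18 = 7.9821
v = 12 mL / 7.9821 = 1.50 mL

1.50 mL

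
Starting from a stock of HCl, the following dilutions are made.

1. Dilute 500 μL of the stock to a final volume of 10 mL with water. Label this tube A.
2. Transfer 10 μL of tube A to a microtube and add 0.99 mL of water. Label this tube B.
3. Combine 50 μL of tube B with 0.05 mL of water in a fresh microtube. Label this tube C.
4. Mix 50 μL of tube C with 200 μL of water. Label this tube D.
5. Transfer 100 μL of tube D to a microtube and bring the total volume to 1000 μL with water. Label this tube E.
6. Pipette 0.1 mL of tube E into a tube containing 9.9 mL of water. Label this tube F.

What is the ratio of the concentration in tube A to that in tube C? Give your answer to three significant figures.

Step 1: 500 μL brought to 10 mL → factor 10000/500 = 20
Step 2: 10 μL + 0.99 mL = 1000 μL total → factor 1000/10 = 100
Step 3: 50 μL + 0.05 mL = 100 μL total → factor 100/50 = 2
Dilution factor to tube A = 20; to tube C = 4000
[tube A]/[tube C] = (factor to tube C)/(factor to tube A) = 4000/20 = 200

200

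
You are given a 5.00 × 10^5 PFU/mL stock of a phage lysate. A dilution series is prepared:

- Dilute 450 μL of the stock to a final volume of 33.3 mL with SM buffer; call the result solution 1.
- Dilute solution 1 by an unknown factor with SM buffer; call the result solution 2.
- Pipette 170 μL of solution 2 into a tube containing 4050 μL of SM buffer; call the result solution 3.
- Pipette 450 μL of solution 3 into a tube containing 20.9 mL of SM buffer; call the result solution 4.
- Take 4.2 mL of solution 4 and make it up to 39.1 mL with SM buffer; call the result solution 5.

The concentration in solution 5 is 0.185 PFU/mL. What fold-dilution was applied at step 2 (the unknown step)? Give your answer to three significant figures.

3.33-fold

Step 1: 450 μL brought to 33.3 mL → factor 33300/450 = 74
Step 2: unknown factor x
Step 3: 170 μL + 4050 μL = 4220 μL total → factor 4220/170 = 24.824
Step 4: 450 μL + 20.9 mL = 21350 μL total → factor 21350/450 = 47.444
Step 5: 4.2 mL brought to 39.1 mL → factor 39.1/4.2 = 9.3095
Product of known-step factors = 8.1135 × 10^5
Overall factor = 5.00 × 10^5 PFU/mL / (0.185 PFU/mL) = 2.7027 × 10^6
x = 2.7027 × 10^6 / 8.1135 × 10^5 = 3.33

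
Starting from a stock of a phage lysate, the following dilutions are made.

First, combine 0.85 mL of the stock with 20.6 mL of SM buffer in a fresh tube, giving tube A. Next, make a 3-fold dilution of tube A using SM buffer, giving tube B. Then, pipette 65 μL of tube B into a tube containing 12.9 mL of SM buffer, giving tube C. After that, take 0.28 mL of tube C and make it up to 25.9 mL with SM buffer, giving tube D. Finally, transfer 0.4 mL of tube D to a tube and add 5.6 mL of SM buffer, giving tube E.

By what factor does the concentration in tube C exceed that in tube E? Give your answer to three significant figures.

1.39 × 10^3

Step 1: 0.85 mL + 20.6 mL = 21.45 mL total → factor 21.45/0.85 = 25.235
Step 2: 3-fold → factor 3
Step 3: 65 μL + 12.9 mL = 12965 μL total → factor 12965/65 = 199.46
Step 4: 0.28 mL brought to 25.9 mL → factor 25.9/0.28 = 92.5
Step 5: 0.4 mL + 5.6 mL = 6 mL total → factor 6/0.4 = 15
Dilution factor to tube C = 15100; to tube E = 2.0952 × 10^7
[tube C]/[tube E] = (factor to tube E)/(factor to tube C) = 2.0952 × 10^7/15100 = 1.39 × 10^3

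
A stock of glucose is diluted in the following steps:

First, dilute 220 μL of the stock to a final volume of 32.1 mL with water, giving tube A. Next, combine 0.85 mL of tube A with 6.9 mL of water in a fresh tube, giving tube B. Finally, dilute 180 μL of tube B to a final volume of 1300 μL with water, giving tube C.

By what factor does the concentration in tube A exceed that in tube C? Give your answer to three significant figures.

65.8

Step 1: 220 μL brought to 32.1 mL → factor 32100/220 = 145.91
Step 2: 0.85 mL + 6.9 mL = 7.75 mL total → factor 7.75/0.85 = 9.1176
Step 3: 180 μL brought to 1300 μL → factor 1300/180 = 7.2222
Dilution factor to tube A = 145.91; to tube C = 9608.1
[tube A]/[tube C] = (factor to tube C)/(factor to tube A) = 9608.1/145.91 = 65.8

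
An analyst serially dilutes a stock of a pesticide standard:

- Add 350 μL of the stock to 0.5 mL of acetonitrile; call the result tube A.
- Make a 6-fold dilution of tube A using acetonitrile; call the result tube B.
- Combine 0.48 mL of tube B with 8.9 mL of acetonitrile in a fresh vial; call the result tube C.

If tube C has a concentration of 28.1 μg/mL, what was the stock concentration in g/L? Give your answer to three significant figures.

8.00 g/L

Step 1: 350 μL + 0.5 mL = 850 μL total → factor 850/350 = 2.4286
Step 2: 6-fold → factor 6
Step 3: 0.48 mL + 8.9 mL = 9.38 mL total → factor 9.38/0.48 = 19.542
Overall dilution factor = 2.4286 × 6 × 19.542 = 284.75
Stock = 28.1 μg/mL × 284.75 = 8001 μg/mL = 8.00 g/L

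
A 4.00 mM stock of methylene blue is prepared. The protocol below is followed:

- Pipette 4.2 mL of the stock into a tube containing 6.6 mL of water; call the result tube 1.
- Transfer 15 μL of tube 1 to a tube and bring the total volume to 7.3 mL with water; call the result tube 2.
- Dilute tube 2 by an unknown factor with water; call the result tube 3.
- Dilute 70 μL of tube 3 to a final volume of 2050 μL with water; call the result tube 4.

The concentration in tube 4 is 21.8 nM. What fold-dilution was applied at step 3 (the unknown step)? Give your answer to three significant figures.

5.01-fold

Step 1: 4.2 mL + 6.6 mL = 10.8 mL total → factor 10.8/4.2 = 2.5714
Step 2: 15 μL brought to 7.3 mL → factor 7300/15 = 486.67
Step 3: unknown factor x
Step 4: 70 μL brought to 2050 μL → factor 2050/70 = 29.286
Product of known-step factors = 36649
Overall factor = 4.00 mM / (21.8 nM) = 1.8349 × 10^5
x = 1.8349 × 10^5 / 36649 = 5.01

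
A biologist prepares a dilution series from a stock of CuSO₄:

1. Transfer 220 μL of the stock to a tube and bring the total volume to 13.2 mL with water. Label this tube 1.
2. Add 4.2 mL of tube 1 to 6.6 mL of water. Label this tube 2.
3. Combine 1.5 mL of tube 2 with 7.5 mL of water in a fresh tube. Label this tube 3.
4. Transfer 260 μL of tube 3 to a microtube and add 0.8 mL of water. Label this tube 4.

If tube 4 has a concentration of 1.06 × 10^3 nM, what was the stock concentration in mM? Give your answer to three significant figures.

4.00 mM

Step 1: 220 μL brought to 13.2 mL → factor 13200/220 = 60
Step 2: 4.2 mL + 6.6 mL = 10.8 mL total → factor 10.8/4.2 = 2.5714
Step 3: 1.5 mL + 7.5 mL = 9 mL total → factor 9/1.5 = 6
Step 4: 260 μL + 0.8 mL = 1060 μL total → factor 1060/260 = 4.0769
Overall dilution factor = 60 × 2.5714 × 6 × 4.0769 = 3774.1
Stock = 1.06 × 10^3 nM × 3774.1 = 4.001 × 10^6 nM = 4.00 mM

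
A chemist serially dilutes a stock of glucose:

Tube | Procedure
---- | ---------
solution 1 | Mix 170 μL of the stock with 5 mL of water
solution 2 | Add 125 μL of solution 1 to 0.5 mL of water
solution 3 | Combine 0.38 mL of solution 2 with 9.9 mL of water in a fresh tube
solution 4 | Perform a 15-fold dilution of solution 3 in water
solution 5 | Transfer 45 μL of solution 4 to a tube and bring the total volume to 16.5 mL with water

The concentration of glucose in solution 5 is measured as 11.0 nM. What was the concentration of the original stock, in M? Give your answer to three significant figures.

Step 1: 170 μL + 5 mL = 5170 μL total → factor 5170/170 = 30.412
Step 2: 125 μL + 0.5 mL = 625 μL total → factor 625/125 = 5
Step 3: 0.38 mL + 9.9 mL = 10.28 mL total → factor 10.28/0.38 = 27.053
Step 4: 15-fold → factor 15
Step 5: 45 μL brought to 16.5 mL → factor 16500/45 = 366.67
Overall dilution factor = 30.412 × 5 × 27.053 × 15 × 366.67 = 2.2625 × 10^7
Stock = 11.0 nM × 2.2625 × 10^7 = 2.489 × 10^8 nM = 0.249 M

0.249 M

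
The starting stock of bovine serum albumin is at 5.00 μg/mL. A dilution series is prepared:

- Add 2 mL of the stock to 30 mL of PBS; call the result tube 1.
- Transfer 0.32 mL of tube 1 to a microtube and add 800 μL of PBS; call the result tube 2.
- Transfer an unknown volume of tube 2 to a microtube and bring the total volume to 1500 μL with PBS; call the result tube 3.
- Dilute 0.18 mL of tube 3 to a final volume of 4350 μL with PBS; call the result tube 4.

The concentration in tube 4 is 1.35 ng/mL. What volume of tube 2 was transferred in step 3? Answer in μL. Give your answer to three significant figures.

548 μL

Step 1: 2 mL + 30 mL = 32 mL total → factor 32/2 = 16
Step 2: 0.32 mL + 800 μL = 1.12 mL total → factor 1.12/0.32 = 3.5
Step 3: v brought to 1500 μL → factor = 1500 μL/v
Step 4: 0.18 mL brought to 4350 μL → factor 4.35/0.18 = 24.167
Product of known-step factors = 1353.3
Overall factor = 5.00 μg/mL / (1.35 ng/mL) = 3703.7
Step-3 factor = 3703.7 / 1353.3 = 2.7367
v = 1500 μL / 2.7367 = 548 μL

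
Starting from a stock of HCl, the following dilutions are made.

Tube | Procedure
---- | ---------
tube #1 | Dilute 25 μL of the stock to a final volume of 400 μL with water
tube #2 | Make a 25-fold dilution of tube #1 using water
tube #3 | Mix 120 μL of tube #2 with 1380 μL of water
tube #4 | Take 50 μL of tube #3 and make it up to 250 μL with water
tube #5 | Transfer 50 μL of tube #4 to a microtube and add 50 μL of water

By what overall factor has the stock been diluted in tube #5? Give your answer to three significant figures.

5.00 × 10^4

Step 1: 25 μL brought to 400 μL → factor 400/25 = 16
Step 2: 25-fold → factor 25
Step 3: 120 μL + 1380 μL = 1500 μL total → factor 1500/120 = 12.5
Step 4: 50 μL brought to 250 μL → factor 250/50 = 5
Step 5: 50 μL + 50 μL = 100 μL total → factor 100/50 = 2
Overall dilution factor = 16 × 25 × 12.5 × 5 × 2 = 50000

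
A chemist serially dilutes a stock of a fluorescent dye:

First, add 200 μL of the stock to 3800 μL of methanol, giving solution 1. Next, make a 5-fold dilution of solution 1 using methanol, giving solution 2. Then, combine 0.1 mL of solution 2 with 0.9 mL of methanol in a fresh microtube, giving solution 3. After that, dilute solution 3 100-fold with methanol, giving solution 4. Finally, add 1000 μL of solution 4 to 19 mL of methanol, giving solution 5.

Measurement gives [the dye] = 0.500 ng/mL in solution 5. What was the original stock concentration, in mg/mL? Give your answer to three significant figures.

1.00 mg/mL

Step 1: 200 μL + 3800 μL = 4000 μL total → factor 4000/200 = 20
Step 2: 5-fold → factor 5
Step 3: 0.1 mL + 0.9 mL = 1 mL total → factor 1/0.1 = 10
Step 4: 100-fold → factor 100
Step 5: 1000 μL + 19 mL = 20000 μL total → factor 20000/1000 = 20
Overall dilution factor = 20 × 5 × 10 × 100 × 20 = 2 × 10^6
Stock = 0.500 ng/mL × 2 × 10^6 = 1.000 × 10^6 ng/mL = 1.00 mg/mL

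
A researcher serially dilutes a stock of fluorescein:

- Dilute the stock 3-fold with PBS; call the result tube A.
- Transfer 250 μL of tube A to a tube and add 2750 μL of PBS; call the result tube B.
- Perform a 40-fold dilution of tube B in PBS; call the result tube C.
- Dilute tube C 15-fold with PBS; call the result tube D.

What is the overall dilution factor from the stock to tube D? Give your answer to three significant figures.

2.16 × 10^4

Step 1: 3-fold → factor 3
Step 2: 250 μL + 2750 μL = 3000 μL total → factor 3000/250 = 12
Step 3: 40-fold → factor 40
Step 4: 15-fold → factor 15
Overall dilution factor = 3 × 12 × 40 × 15 = 21600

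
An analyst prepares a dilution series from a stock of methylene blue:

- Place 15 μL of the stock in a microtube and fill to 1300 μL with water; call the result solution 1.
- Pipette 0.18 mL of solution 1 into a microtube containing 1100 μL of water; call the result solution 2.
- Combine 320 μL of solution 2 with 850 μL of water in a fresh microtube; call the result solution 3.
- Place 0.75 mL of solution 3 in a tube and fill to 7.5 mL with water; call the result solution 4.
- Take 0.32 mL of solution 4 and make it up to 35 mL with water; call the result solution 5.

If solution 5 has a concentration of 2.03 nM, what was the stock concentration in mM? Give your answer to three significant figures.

Step 1: 15 μL brought to 1300 μL → factor 1300/15 = 86.667
Step 2: 0.18 mL + 1100 μL = 1.28 mL total → factor 1.28/0.18 = 7.1111
Step 3: 320 μL + 850 μL = 1170 μL total → factor 1170/320 = 3.6562
Step 4: 0.75 mL brought to 7.5 mL → factor 7.5/0.75 = 10
Step 5: 0.32 mL brought to 35 mL → factor 35/0.32 = 109.38
Overall dilution factor = 86.667 × 7.1111 × 3.6562 × 10 × 109.38 = 2.4646 × 10^6
Stock = 2.03 nM × 2.4646 × 10^6 = 5.003 × 10^6 nM = 5.00 mM

5.00 mM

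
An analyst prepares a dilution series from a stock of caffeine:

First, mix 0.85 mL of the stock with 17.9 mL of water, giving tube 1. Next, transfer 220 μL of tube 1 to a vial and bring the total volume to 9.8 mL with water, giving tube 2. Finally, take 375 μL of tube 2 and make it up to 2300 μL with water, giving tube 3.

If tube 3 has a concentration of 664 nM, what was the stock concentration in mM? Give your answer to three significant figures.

Step 1: 0.85 mL + 17.9 mL = 18.75 mL total → factor 18.75/0.85 = 22.059
Step 2: 220 μL brought to 9.8 mL → factor 9800/220 = 44.545
Step 3: 375 μL brought to 2300 μL → factor 2300/375 = 6.1333
Overall dilution factor = 22.059 × 44.545 × 6.1333 = 6026.7
Stock = 664 nM × 6026.7 = 4.002 × 10^6 nM = 4.00 mM

4.00 mM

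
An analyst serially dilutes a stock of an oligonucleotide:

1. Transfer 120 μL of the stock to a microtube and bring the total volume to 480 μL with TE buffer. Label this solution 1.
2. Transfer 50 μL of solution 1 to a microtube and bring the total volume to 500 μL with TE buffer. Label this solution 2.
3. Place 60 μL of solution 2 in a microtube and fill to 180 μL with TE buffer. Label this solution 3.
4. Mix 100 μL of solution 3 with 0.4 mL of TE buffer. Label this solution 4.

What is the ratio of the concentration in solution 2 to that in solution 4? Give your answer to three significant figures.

Step 1: 120 μL brought to 480 μL → factor 480/120 = 4
Step 2: 50 μL brought to 500 μL → factor 500/50 = 10
Step 3: 60 μL brought to 180 μL → factor 180/60 = 3
Step 4: 100 μL + 0.4 mL = 500 μL total → factor 500/100 = 5
Dilution factor to solution 2 = 40; to solution 4 = 600
[solution 2]/[solution 4] = (factor to solution 4)/(factor to solution 2) = 600/40 = 15.0

15.0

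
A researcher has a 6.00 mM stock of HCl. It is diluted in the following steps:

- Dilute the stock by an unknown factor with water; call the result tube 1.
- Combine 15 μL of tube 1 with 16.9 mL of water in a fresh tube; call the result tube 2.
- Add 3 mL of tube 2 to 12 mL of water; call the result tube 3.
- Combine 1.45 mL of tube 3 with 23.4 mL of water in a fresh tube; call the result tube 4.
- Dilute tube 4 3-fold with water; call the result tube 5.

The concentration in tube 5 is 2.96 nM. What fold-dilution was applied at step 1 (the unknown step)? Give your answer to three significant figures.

Step 1: unknown factor x
Step 2: 15 μL + 16.9 mL = 16915 μL total → factor 16915/15 = 1127.7
Step 3: 3 mL + 12 mL = 15 mL total → factor 15/3 = 5
Step 4: 1.45 mL + 23.4 mL = 24.85 mL total → factor 24.85/1.45 = 17.138
Step 5: 3-fold → factor 3
Product of known-step factors = 2.8989 × 10^5
Overall factor = 6.00 mM / (2.96 nM) = 2.027 × 10^6
x = 2.027 × 10^6 / 2.8989 × 10^5 = 6.99

6.99-fold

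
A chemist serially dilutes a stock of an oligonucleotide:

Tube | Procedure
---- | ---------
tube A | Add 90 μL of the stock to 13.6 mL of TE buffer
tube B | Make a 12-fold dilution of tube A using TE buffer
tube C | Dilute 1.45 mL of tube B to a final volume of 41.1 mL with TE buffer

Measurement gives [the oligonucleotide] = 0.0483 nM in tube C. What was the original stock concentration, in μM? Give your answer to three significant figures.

Step 1: 90 μL + 13.6 mL = 13690 μL total → factor 13690/90 = 152.11
Step 2: 12-fold → factor 12
Step 3: 1.45 mL brought to 41.1 mL → factor 41.1/1.45 = 28.345
Overall dilution factor = 152.11 × 12 × 28.345 = 51739
Stock = 0.0483 nM × 51739 = 2499 nM = 2.50 μM

2.50 μM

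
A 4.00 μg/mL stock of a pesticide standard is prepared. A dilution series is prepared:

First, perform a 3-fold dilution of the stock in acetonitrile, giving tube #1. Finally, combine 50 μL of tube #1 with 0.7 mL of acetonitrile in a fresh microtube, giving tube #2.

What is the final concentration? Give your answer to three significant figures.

0.0889 μg/mL

Step 1: 3-fold → factor 3
Step 2: 50 μL + 0.7 mL = 750 μL total → factor 750/50 = 15
Overall dilution factor = 3 × 15 = 45
Final = 4.00 μg/mL / 45 = 0.0889 μg/mL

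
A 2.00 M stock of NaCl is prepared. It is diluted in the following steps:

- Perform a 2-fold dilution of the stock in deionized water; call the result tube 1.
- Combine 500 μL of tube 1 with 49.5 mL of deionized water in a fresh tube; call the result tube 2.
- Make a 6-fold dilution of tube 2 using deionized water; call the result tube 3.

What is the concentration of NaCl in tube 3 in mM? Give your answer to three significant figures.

Step 1: 2-fold → factor 2
Step 2: 500 μL + 49.5 mL = 50000 μL total → factor 50000/500 = 100
Step 3: 6-fold → factor 6
Overall dilution factor = 2 × 100 × 6 = 1200
Final = 2.00 M / 1200 = 0.001667 M = 1.67 mM

1.67 mM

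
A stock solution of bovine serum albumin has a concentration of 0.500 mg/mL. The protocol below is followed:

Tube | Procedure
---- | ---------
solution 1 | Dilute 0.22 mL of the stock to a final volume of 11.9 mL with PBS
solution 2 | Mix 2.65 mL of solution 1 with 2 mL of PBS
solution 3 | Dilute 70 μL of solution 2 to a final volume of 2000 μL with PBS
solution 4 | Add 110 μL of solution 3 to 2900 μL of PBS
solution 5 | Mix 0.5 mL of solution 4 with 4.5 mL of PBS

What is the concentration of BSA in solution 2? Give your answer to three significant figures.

0.00527 mg/mL

Step 1: 0.22 mL brought to 11.9 mL → factor 11.9/0.22 = 54.091
Step 2: 2.65 mL + 2 mL = 4.65 mL total → factor 4.65/2.65 = 1.7547
Dilution factor through solution 2 = 54.091 × 1.7547 = 94.914
[solution 2] = 0.500 mg/mL / 94.914 = 0.00527 mg/mL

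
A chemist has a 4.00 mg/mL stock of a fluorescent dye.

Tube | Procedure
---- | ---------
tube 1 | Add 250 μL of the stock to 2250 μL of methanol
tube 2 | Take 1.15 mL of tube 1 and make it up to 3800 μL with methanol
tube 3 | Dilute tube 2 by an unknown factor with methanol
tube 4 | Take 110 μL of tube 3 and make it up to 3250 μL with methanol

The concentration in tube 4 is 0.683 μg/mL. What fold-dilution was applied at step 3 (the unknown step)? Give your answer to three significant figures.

Step 1: 250 μL + 2250 μL = 2500 μL total → factor 2500/250 = 10
Step 2: 1.15 mL brought to 3800 μL → factor 3.8/1.15 = 3.3043
Step 3: unknown factor x
Step 4: 110 μL brought to 3250 μL → factor 3250/110 = 29.545
Product of known-step factors = 976.28
Overall factor = 4.00 mg/mL / (0.683 μg/mL) = 5856.5
x = 5856.5 / 976.28 = 6.00

6.00-fold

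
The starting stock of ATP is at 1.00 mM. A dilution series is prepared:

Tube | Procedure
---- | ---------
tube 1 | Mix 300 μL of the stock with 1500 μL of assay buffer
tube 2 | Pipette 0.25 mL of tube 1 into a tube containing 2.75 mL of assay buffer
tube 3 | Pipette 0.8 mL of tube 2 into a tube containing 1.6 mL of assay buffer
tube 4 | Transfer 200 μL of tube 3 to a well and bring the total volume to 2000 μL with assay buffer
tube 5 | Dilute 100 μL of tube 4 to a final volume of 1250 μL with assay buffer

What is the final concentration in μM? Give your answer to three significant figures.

0.0370 μM

Step 1: 300 μL + 1500 μL = 1800 μL total → factor 1800/300 = 6
Step 2: 0.25 mL + 2.75 mL = 3 mL total → factor 3/0.25 = 12
Step 3: 0.8 mL + 1.6 mL = 2.4 mL total → factor 2.4/0.8 = 3
Step 4: 200 μL brought to 2000 μL → factor 2000/200 = 10
Step 5: 100 μL brought to 1250 μL → factor 1250/100 = 12.5
Overall dilution factor = 6 × 12 × 3 × 10 × 12.5 = 27000
Final = 1.00 mM / 27000 = 3.704 × 10^-5 mM = 0.0370 μM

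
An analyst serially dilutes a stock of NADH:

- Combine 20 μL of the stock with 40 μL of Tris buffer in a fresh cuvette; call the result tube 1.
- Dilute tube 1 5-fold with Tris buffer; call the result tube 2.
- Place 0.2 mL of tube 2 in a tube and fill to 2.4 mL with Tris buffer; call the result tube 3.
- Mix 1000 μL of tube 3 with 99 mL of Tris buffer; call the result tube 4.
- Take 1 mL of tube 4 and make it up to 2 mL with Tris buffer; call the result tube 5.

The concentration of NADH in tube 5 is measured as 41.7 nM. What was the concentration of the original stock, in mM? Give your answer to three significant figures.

1.50 mM

Step 1: 20 μL + 40 μL = 60 μL total → factor 60/20 = 3
Step 2: 5-fold → factor 5
Step 3: 0.2 mL brought to 2.4 mL → factor 2.4/0.2 = 12
Step 4: 1000 μL + 99 mL = 1 × 10^5 μL total → factor 1 × 10^5/1000 = 100
Step 5: 1 mL brought to 2 mL → factor 2/1 = 2
Overall dilution factor = 3 × 5 × 12 × 100 × 2 = 36000
Stock = 41.7 nM × 36000 = 1.501 × 10^6 nM = 1.50 mM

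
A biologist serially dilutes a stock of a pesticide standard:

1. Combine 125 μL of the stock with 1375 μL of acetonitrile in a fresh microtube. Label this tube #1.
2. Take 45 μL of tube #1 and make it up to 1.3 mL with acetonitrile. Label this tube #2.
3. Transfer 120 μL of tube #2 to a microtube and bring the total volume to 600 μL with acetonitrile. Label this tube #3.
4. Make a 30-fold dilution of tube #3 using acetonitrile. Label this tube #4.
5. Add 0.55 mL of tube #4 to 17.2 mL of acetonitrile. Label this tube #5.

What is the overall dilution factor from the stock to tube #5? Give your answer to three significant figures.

1.68 × 10^6

Step 1: 125 μL + 1375 μL = 1500 μL total → factor 1500/125 = 12
Step 2: 45 μL brought to 1.3 mL → factor 1300/45 = 28.889
Step 3: 120 μL brought to 600 μL → factor 600/120 = 5
Step 4: 30-fold → factor 30
Step 5: 0.55 mL + 17.2 mL = 17.75 mL total → factor 17.75/0.55 = 32.273
Overall dilution factor = 12 × 28.889 × 5 × 30 × 32.273 = 1.6782 × 10^6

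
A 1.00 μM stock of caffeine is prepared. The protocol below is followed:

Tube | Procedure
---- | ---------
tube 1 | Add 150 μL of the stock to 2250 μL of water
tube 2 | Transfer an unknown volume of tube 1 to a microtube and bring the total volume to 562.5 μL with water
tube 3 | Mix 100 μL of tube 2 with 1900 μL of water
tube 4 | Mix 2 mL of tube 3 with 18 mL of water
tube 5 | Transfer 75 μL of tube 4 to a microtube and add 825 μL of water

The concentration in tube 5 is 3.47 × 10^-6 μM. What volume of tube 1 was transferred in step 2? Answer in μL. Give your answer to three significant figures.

75.0 μL

Step 1: 150 μL + 2250 μL = 2400 μL total → factor 2400/150 = 16
Step 2: v brought to 562.5 μL → factor = 562.5 μL/v
Step 3: 100 μL + 1900 μL = 2000 μL total → factor 2000/100 = 20
Step 4: 2 mL + 18 mL = 20 mL total → factor 20/2 = 10
Step 5: 75 μL + 825 μL = 900 μL total → factor 900/75 = 12
Product of known-step factors = 38400
Overall factor = 1.00 μM / (3.47 × 10^-6 μM) = 2.8818 × 10^5
Step-2 factor = 2.8818 × 10^5 / 38400 = 7.5048
v = 562.5 μL / 7.5048 = 75.0 μL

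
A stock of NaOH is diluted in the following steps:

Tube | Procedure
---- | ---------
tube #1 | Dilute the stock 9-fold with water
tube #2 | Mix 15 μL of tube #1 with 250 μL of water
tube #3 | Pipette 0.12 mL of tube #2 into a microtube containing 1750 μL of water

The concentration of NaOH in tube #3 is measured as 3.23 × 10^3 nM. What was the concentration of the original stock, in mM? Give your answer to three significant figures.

8.00 mM

Step 1: 9-fold → factor 9
Step 2: 15 μL + 250 μL = 265 μL total → factor 265/15 = 17.667
Step 3: 0.12 mL + 1750 μL = 1.87 mL total → factor 1.87/0.12 = 15.583
Overall dilution factor = 9 × 17.667 × 15.583 = 2477.8
Stock = 3.23 × 10^3 nM × 2477.8 = 8.003 × 10^6 nM = 8.00 mM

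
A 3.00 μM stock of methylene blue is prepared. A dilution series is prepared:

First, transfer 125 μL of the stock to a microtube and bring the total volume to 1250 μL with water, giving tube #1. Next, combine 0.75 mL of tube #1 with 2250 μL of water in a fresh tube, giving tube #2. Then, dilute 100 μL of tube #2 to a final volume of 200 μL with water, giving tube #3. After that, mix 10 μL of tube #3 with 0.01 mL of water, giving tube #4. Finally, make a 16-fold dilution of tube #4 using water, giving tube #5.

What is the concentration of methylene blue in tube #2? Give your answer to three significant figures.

Step 1: 125 μL brought to 1250 μL → factor 1250/125 = 10
Step 2: 0.75 mL + 2250 μL = 3 mL total → factor 3/0.75 = 4
Dilution factor through tube #2 = 10 × 4 = 40
[tube #2] = 3.00 μM / 40 = 0.0750 μM

0.0750 μM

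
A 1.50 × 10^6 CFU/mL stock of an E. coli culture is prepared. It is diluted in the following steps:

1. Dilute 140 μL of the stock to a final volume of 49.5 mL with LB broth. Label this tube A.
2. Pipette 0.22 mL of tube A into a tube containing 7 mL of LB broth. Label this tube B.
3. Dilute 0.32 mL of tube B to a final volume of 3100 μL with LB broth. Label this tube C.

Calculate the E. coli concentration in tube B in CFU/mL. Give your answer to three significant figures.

Step 1: 140 μL brought to 49.5 mL → factor 49500/140 = 353.57
Step 2: 0.22 mL + 7 mL = 7.22 mL total → factor 7.22/0.22 = 32.818
Dilution factor through tube B = 353.57 × 32.818 = 11604
[tube B] = 1.50 × 10^6 CFU/mL / 11604 = 129 CFU/mL

129 CFU/mL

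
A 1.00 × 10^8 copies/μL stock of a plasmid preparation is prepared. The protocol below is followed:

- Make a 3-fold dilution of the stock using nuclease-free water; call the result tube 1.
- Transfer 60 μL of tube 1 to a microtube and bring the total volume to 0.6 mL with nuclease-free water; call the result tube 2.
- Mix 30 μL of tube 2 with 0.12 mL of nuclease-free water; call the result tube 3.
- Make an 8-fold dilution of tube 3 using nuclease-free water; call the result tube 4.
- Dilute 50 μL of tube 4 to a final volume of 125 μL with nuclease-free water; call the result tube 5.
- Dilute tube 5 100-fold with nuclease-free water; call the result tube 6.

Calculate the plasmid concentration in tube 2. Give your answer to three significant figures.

Step 1: 3-fold → factor 3
Step 2: 60 μL brought to 0.6 mL → factor 600/60 = 10
Dilution factor through tube 2 = 3 × 10 = 30
[tube 2] = 1.00 × 10^8 copies/μL / 30 = 3.33 × 10^6 copies/μL

3.33 × 10^6 copies/μL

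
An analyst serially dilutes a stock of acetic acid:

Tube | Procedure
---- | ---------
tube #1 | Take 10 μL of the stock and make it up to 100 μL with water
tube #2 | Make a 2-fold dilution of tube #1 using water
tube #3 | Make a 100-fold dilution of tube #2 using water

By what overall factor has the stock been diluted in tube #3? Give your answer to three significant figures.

Step 1: 10 μL brought to 100 μL → factor 100/10 = 10
Step 2: 2-fold → factor 2
Step 3: 100-fold → factor 100
Overall dilution factor = 10 × 2 × 100 = 2000

2.00 × 10^3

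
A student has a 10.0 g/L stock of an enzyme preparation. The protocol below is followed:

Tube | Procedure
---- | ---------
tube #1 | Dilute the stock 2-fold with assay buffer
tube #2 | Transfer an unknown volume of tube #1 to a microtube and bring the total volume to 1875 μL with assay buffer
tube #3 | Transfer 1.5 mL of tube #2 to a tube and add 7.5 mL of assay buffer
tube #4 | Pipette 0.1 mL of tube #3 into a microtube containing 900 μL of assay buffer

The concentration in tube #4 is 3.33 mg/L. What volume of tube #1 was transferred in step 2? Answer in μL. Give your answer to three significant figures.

Step 1: 2-fold → factor 2
Step 2: v brought to 1875 μL → factor = 1875 μL/v
Step 3: 1.5 mL + 7.5 mL = 9 mL total → factor 9/1.5 = 6
Step 4: 0.1 mL + 900 μL = 1 mL total → factor 1/0.1 = 10
Product of known-step factors = 120
Overall factor = 10.0 g/L / (3.33 mg/L) = 3003
Step-2 factor = 3003 / 120 = 25.025
v = 1875 μL / 25.025 = 74.9 μL

74.9 μL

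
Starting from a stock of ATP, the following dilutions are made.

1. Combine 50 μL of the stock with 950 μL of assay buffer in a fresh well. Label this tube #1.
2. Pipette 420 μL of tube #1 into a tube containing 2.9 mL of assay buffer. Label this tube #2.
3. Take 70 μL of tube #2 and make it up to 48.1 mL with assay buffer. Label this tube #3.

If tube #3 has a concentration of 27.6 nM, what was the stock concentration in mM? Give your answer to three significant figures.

3.00 mM

Step 1: 50 μL + 950 μL = 1000 μL total → factor 1000/50 = 20
Step 2: 420 μL + 2.9 mL = 3320 μL total → factor 3320/420 = 7.9048
Step 3: 70 μL brought to 48.1 mL → factor 48100/70 = 687.14
Overall dilution factor = 20 × 7.9048 × 687.14 = 1.0863 × 10^5
Stock = 27.6 nM × 1.0863 × 10^5 = 2.998 × 10^6 nM = 3.00 mM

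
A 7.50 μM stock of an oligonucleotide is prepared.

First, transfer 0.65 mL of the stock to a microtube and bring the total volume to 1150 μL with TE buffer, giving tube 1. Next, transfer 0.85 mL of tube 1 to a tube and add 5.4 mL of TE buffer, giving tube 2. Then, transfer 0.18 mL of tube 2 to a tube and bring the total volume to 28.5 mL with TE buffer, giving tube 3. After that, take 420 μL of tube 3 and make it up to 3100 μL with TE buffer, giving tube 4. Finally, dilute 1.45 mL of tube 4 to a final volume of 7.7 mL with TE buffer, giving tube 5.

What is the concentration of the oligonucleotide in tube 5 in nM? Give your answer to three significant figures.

Step 1: 0.65 mL brought to 1150 μL → factor 1.15/0.65 = 1.7692
Step 2: 0.85 mL + 5.4 mL = 6.25 mL total → factor 6.25/0.85 = 7.3529
Step 3: 0.18 mL brought to 28.5 mL → factor 28.5/0.18 = 158.33
Step 4: 420 μL brought to 3100 μL → factor 3100/420 = 7.381
Step 5: 1.45 mL brought to 7.7 mL → factor 7.7/1.45 = 5.3103
Overall dilution factor = 1.7692 × 7.3529 × 158.33 × 7.381 × 5.3103 = 80733
Final = 7.50 μM / 80733 = 9.290 × 10^-5 μM = 0.0929 nM

0.0929 nM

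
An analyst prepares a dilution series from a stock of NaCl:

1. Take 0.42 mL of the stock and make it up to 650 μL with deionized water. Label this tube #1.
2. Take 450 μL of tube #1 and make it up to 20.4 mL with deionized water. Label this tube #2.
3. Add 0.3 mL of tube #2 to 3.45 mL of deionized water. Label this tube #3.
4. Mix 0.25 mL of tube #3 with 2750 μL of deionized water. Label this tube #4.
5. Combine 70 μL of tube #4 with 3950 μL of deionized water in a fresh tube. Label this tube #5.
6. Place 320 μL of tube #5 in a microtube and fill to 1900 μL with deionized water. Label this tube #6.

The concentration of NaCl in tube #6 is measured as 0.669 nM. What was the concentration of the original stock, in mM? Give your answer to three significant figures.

2.40 mM

Step 1: 0.42 mL brought to 650 μL → factor 0.65/0.42 = 1.5476
Step 2: 450 μL brought to 20.4 mL → factor 20400/450 = 45.333
Step 3: 0.3 mL + 3.45 mL = 3.75 mL total → factor 3.75/0.3 = 12.5
Step 4: 0.25 mL + 2750 μL = 3 mL total → factor 3/0.25 = 12
Step 5: 70 μL + 3950 μL = 4020 μL total → factor 4020/70 = 57.429
Step 6: 320 μL brought to 1900 μL → factor 1900/320 = 5.9375
Overall dilution factor = 1.5476 × 45.333 × 12.5 × 12 × 57.429 × 5.9375 = 3.5884 × 10^6
Stock = 0.669 nM × 3.5884 × 10^6 = 2.401 × 10^6 nM = 2.40 mM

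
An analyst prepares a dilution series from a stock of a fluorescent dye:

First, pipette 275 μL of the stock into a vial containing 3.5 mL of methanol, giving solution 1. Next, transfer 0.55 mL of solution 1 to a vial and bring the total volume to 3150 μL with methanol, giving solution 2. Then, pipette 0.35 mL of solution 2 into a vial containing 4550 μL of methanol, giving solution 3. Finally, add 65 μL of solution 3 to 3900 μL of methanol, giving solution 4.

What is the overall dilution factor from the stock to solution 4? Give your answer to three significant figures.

Step 1: 275 μL + 3.5 mL = 3775 μL total → factor 3775/275 = 13.727
Step 2: 0.55 mL brought to 3150 μL → factor 3.15/0.55 = 5.7273
Step 3: 0.35 mL + 4550 μL = 4.9 mL total → factor 4.9/0.35 = 14
Step 4: 65 μL + 3900 μL = 3965 μL total → factor 3965/65 = 61
Overall dilution factor = 13.727 × 5.7273 × 14 × 61 = 67141

6.71 × 10^4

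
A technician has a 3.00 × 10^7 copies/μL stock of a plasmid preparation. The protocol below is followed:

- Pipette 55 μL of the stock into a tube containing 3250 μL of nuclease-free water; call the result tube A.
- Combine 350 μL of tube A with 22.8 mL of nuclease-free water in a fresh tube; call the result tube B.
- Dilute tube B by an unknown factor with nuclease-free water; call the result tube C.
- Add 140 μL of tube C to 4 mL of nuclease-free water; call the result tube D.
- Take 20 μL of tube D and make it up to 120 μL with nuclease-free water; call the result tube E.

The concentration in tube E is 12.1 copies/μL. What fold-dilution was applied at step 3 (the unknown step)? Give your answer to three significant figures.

3.52-fold

Step 1: 55 μL + 3250 μL = 3305 μL total → factor 3305/55 = 60.091
Step 2: 350 μL + 22.8 mL = 23150 μL total → factor 23150/350 = 66.143
Step 3: unknown factor x
Step 4: 140 μL + 4 mL = 4140 μL total → factor 4140/140 = 29.571
Step 5: 20 μL brought to 120 μL → factor 120/20 = 6
Product of known-step factors = 7.052 × 10^5
Overall factor = 3.00 × 10^7 copies/μL / (12.1 copies/μL) = 2.4793 × 10^6
x = 2.4793 × 10^6 / 7.052 × 10^5 = 3.52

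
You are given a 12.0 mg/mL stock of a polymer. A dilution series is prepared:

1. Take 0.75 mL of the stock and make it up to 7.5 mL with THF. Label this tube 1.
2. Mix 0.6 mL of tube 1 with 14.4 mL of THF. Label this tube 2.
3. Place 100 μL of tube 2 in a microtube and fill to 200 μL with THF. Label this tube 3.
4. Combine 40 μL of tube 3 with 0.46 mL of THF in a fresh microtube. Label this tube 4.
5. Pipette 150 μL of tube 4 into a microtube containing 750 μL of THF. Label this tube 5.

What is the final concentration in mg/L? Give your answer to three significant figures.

Step 1: 0.75 mL brought to 7.5 mL → factor 7.5/0.75 = 10
Step 2: 0.6 mL + 14.4 mL = 15 mL total → factor 15/0.6 = 25
Step 3: 100 μL brought to 200 μL → factor 200/100 = 2
Step 4: 40 μL + 0.46 mL = 500 μL total → factor 500/40 = 12.5
Step 5: 150 μL + 750 μL = 900 μL total → factor 900/150 = 6
Overall dilution factor = 10 × 25 × 2 × 12.5 × 6 = 37500
Final = 12.0 mg/mL / 37500 = 0.0003200 mg/mL = 0.320 mg/L

0.320 mg/L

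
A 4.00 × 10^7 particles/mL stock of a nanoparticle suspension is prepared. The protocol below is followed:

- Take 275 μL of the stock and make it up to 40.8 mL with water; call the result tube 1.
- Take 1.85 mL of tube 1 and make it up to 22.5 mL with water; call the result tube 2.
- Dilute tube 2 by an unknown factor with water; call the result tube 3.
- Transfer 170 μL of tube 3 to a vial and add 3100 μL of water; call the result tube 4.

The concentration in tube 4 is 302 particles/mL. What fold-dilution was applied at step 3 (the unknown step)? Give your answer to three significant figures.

3.82-fold

Step 1: 275 μL brought to 40.8 mL → factor 40800/275 = 148.36
Step 2: 1.85 mL brought to 22.5 mL → factor 22.5/1.85 = 12.162
Step 3: unknown factor x
Step 4: 170 μL + 3100 μL = 3270 μL total → factor 3270/170 = 19.235
Product of known-step factors = 34709
Overall factor = 4.00 × 10^7 particles/mL / (302 particles/mL) = 1.3245 × 10^5
x = 1.3245 × 10^5 / 34709 = 3.82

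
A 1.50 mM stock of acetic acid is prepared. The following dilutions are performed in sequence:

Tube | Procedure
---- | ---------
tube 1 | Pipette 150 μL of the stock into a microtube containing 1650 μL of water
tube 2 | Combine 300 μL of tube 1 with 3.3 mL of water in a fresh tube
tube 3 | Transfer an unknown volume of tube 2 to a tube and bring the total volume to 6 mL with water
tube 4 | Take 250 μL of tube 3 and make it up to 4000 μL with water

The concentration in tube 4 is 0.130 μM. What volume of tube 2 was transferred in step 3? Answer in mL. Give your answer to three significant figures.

Step 1: 150 μL + 1650 μL = 1800 μL total → factor 1800/150 = 12
Step 2: 300 μL + 3.3 mL = 3600 μL total → factor 3600/300 = 12
Step 3: v brought to 6 mL → factor = 6 mL/v
Step 4: 250 μL brought to 4000 μL → factor 4000/250 = 16
Product of known-step factors = 2304
Overall factor = 1.50 mM / (0.130 μM) = 11538
Step-3 factor = 11538 / 2304 = 5.008
v = 6 mL / 5.008 = 1.20 mL

1.20 mL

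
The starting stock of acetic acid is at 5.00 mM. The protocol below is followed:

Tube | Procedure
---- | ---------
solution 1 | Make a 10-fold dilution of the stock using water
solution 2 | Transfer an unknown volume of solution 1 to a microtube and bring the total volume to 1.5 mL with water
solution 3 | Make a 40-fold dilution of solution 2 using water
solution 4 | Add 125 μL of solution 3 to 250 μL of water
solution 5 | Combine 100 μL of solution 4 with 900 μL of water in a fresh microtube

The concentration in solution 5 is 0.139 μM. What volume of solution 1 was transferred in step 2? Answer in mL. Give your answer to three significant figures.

Step 1: 10-fold → factor 10
Step 2: v brought to 1.5 mL → factor = 1.5 mL/v
Step 3: 40-fold → factor 40
Step 4: 125 μL + 250 μL = 375 μL total → factor 375/125 = 3
Step 5: 100 μL + 900 μL = 1000 μL total → factor 1000/100 = 10
Product of known-step factors = 12000
Overall factor = 5.00 mM / (0.139 μM) = 35971
Step-2 factor = 35971 / 12000 = 2.9976
v = 1.5 mL / 2.9976 = 0.500 mL

0.500 mL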